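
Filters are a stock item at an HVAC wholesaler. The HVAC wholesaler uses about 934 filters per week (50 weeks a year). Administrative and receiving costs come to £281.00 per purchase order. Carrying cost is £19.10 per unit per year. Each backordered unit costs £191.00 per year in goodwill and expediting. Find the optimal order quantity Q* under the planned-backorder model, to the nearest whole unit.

Q* ≈ 1,229 filters

Annual demand D = 934 × 50 = 46,700.
With planned backorders, Q* = √(2DS/H) · √((H+B)/B).
√(2DS/H) = √(2 × 46,700 × 281 / 19.1) = 1172.222.
√((H+B)/B) = √((19.1+191)/191) = 1.0488.
Q* ≈ 1229.437.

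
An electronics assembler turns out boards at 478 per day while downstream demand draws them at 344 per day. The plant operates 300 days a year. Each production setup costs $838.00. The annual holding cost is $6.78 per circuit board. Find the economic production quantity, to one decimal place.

Q* ≈ 9,539.5 boards

Annual demand D = 344 × 300 = 103,200.
Production build-up factor (1 − d/p) = 1 − 344/478 = 0.2803.
Q* = √(2DS / (H(1 − d/p))) = √(2 × 103,200 × 838 / (6.78 × 0.2803)).
= √(172,963,200 / 1.9007) ≈ 9539.455.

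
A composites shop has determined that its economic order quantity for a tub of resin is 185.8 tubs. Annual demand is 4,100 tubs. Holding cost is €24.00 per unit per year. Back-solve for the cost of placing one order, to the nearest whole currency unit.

S ≈ €101

Squaring Q* = √(2DS/H) gives Q*² = 2DS/H.
From Q* = √(2DS/H): S = Q*²H / (2D) = 185.8² × 24 / (2 × 4,100) = 101.0389.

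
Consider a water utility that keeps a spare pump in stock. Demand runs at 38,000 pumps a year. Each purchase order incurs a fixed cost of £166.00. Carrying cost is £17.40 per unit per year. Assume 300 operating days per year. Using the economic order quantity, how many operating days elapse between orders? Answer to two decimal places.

T ≈ 6.72 days

EOQ = √(2DS/H) = √(2 × 38,000 × 166 / 17.4) ≈ 851.50.
Cycle time = Q*/D × 300 = 851.50 / 38,000 × 300 ≈ 6.722 days.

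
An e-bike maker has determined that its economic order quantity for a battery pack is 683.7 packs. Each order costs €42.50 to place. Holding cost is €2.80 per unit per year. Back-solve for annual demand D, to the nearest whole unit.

D ≈ 15,398 packs per year

Squaring Q* = √(2DS/H) gives Q*² = 2DS/H.
From Q* = √(2DS/H): D = Q*²H / (2S) = 683.7² × 2.8 / (2 × 42.5) = 15398.211.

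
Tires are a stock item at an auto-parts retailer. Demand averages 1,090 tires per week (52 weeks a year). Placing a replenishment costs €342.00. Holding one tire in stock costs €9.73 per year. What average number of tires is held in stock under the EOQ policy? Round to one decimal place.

Average inventory ≈ 998.1 tires

Annual demand D = 1,090 × 52 = 56,680.
Q* = √(2DS/H) = √(2 × 56,680 × 342 / 9.73) ≈ 1996.12.
Average inventory = Q*/2 ≈ 1996.12 / 2 = 998.060.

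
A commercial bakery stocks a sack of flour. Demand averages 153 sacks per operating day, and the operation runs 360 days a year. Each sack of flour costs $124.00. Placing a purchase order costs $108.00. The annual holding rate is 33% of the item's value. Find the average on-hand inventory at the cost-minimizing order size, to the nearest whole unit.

Annual demand D = 153 × 360 = 55,080.
Holding cost H = 0.33 × $124.00 = $40.9200 per unit per year.
EOQ = √(2DS/H) = √(2 × 55,080 × 108 / 40.92) ≈ 539.21.
Average inventory = Q*/2 ≈ 539.21 / 2 = 269.604.

Average inventory ≈ 270 sacks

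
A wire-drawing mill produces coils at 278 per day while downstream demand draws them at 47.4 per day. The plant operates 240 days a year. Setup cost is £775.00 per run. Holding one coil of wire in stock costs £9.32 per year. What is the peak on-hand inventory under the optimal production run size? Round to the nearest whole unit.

Annual demand D = 47.4 × 240 = 11,376.
Production build-up factor (1 − d/p) = 1 − 47.4/278 = 0.8295.
Q* = √(2DS / (H(1 − d/p))) = √(2 × 11,376 × 775 / (9.32 × 0.8295)).
= √(17,632,800 / 7.7309) ≈ 1510.238.
Maximum inventory = Q*(1 − d/p) = 1510.238 × 0.8295 ≈ 1252.737.

I_max ≈ 1,253 coils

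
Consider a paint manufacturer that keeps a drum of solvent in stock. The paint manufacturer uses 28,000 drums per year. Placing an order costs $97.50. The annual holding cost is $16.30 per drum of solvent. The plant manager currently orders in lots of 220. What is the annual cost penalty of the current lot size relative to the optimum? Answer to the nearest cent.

Extra cost ≈ $4,768.22 per year

EOQ = √(2DS/H) = √(2 × 28,000 × 97.5 / 16.3) ≈ 578.77.
Cost at Q* = (D/Q*)S + (Q*/2)H = √(2DSH) ≈ $9,433.88.
Cost at Q = 220: (28,000/220)×97.5 + (220/2)×16.3 = $12,409.09 + $1,793.00 = $14,202.09.
Excess = $14,202.09 − $9,433.88 = $4,768.22.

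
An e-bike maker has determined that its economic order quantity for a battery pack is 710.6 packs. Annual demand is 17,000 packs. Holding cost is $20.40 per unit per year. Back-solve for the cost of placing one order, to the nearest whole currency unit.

The basic EOQ model gives Q* = √(2DS/H); rearrange for the unknown.
From Q* = √(2DS/H): S = Q*²H / (2D) = 710.6² × 20.4 / (2 × 17,000) = 302.9714.

S ≈ $303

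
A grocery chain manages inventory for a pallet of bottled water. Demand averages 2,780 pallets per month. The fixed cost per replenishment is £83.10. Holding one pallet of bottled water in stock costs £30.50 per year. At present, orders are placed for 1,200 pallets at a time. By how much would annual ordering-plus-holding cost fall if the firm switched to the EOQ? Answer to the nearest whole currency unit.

Annual demand D = 2,780 × 12 = 33,360.
EOQ = √(2DS/H) = √(2 × 33,360 × 83.1 / 30.5) ≈ 426.36.
Cost at Q* = (D/Q*)S + (Q*/2)H = √(2DSH) ≈ £13,004.04.
Cost at Q = 1,200: (33,360/1,200)×83.1 + (1,200/2)×30.5 = £2,310.18 + £18,300.00 = £20,610.18.
Excess = £20,610.18 − £13,004.04 = £7,606.14.

Extra cost ≈ £7,606 per year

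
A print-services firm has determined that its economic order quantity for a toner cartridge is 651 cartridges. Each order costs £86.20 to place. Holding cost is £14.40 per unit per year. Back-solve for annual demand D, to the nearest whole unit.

D ≈ 35,399 cartridges per year

Squaring Q* = √(2DS/H) gives Q*² = 2DS/H.
From Q* = √(2DS/H): D = Q*²H / (2S) = 651² × 14.4 / (2 × 86.2) = 35398.691.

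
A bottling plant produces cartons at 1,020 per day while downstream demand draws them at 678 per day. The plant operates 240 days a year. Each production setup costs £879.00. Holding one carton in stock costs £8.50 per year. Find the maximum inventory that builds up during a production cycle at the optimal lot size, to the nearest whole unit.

I_max ≈ 3,359 cartons

Annual demand D = 678 × 240 = 162,720.
Production build-up factor (1 − d/p) = 1 − 678/1,020 = 0.3353.
Q* = √(2DS / (H(1 − d/p))) = √(2 × 162,720 × 879 / (8.5 × 0.3353)).
= √(286,061,760 / 2.85) ≈ 10018.610.
Maximum inventory = Q*(1 − d/p) = 10018.610 × 0.3353 ≈ 3359.181.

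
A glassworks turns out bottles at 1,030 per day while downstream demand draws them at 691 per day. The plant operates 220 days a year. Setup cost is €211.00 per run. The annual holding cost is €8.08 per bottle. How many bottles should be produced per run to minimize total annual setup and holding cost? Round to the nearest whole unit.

Q* ≈ 4,912 bottles

Annual demand D = 691 × 220 = 152,020.
Production build-up factor (1 − d/p) = 1 − 691/1,030 = 0.3291.
Q* = √(2DS / (H(1 − d/p))) = √(2 × 152,020 × 211 / (8.08 × 0.3291)).
= √(64,152,440 / 2.6593) ≈ 4911.562.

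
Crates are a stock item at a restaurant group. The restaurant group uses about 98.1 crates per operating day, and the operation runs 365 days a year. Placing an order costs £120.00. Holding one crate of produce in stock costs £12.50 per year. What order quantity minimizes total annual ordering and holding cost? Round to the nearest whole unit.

Annual demand D = 98.1 × 365 = 35,806.5.
EOQ = √(2DS / H) = √(2 × 35,806.5 × 120 / 12.5).
= √(8,593,560 / 12.5) = √687,484.8 ≈ 829.147.

Q* ≈ 829 crates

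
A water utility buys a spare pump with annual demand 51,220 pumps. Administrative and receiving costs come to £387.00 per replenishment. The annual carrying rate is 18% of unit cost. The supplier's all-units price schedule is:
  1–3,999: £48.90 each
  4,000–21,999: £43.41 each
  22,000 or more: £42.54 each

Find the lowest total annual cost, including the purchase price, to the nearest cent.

TC* ≈ £2,244,043.33

Holding cost per unit per year at price C is H = 0.18·C.
Candidates are each tier's EOQ (if it falls in that tier) and each price-break quantity.
EOQ at £48.90 = 2122.3 (feasible in tier 1): TC = 51,220×£48.90 + (51,220/2122.3)×387 + (2122.3/2)×0.18×£48.90 = £2,523,338.18.
EOQ at £43.41 = 2252.5 < 4000, so use break Q=4000: TC = 51,220×£43.41 + (51,220/4000.0)×387 + (4000.0/2)×0.18×£43.41 = £2,244,043.33.
EOQ at £42.54 = 2275.4 < 22000, so use break Q=22000: TC = 51,220×£42.54 + (51,220/22000.0)×387 + (22000.0/2)×0.18×£42.54 = £2,264,029.01.
Lowest total cost among the candidates is at Q = 4000.0.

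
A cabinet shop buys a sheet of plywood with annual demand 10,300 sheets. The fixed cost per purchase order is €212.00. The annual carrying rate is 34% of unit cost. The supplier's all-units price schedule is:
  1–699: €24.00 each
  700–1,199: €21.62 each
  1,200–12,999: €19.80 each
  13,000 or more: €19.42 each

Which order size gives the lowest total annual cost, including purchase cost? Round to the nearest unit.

Holding cost per unit per year at price C is H = 0.34·C.
For each price level, check whether its EOQ is feasible; otherwise the best quantity at that price is the breakpoint.
Tier 1 (€24.00): EOQ = 731.6 exceeds tier's upper bound 699, so this tier is dominated.
EOQ at €21.62 = 770.8 (feasible in tier 2): TC = 10,300×€21.62 + (10,300/770.8)×212 + (770.8/2)×0.34×€21.62 = €228,351.90.
EOQ at €19.80 = 805.4 < 1200, so use break Q=1200: TC = 10,300×€19.80 + (10,300/1200.0)×212 + (1200.0/2)×0.34×€19.80 = €209,798.87.
EOQ at €19.42 = 813.3 < 13000, so use break Q=13000: TC = 10,300×€19.42 + (10,300/13000.0)×212 + (13000.0/2)×0.34×€19.42 = €243,112.17.
Lowest total cost is €209,798.87 at Q = 1200.0.

Q* ≈ 1,200 sheets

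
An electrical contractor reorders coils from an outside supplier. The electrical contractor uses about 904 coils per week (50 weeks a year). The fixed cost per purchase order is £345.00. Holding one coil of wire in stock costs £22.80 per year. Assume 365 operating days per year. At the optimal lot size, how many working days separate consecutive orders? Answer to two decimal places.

Annual demand D = 904 × 50 = 45,200.
The optimal lot size = √(2DS/H) = √(2 × 45,200 × 345 / 22.8) ≈ 1169.57.
Cycle time = Q*/D × 365 = 1169.57 / 45,200 × 365 ≈ 9.445 days.

T ≈ 9.44 days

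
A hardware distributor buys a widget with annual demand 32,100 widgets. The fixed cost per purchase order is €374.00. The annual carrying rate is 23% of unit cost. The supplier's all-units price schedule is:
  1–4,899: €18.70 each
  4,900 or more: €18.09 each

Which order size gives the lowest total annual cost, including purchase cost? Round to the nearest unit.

Q* ≈ 4,900 widgets

Holding cost per unit per year at price C is H = 0.23·C.
For each price level, check whether its EOQ is feasible; otherwise the best quantity at that price is the breakpoint.
EOQ at €18.70 = 2362.8 (feasible in tier 1): TC = 32,100×€18.70 + (32,100/2362.8)×374 + (2362.8/2)×0.23×€18.70 = €610,432.21.
EOQ at €18.09 = 2402.3 < 4900, so use break Q=4900: TC = 32,100×€18.09 + (32,100/4900.0)×374 + (4900.0/2)×0.23×€18.09 = €593,332.80.
Lowest total cost is €593,332.80 at Q = 4900.0.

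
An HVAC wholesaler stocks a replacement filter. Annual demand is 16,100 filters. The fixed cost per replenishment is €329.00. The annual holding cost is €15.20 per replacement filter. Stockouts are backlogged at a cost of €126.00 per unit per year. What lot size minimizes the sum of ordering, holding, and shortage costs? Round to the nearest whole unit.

Q* ≈ 884 filters

With planned backorders, Q* = √(2DS/H) · √((H+B)/B).
√(2DS/H) = √(2 × 16,100 × 329 / 15.2) = 834.842.
√((H+B)/B) = √((15.2+126)/126) = 1.0586.
Q* ≈ 883.764.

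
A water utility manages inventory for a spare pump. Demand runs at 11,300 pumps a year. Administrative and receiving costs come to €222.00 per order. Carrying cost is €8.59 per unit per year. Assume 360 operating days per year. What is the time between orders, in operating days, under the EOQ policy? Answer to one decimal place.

T ≈ 24.3 days

The optimal lot size = √(2DS/H) = √(2 × 11,300 × 222 / 8.59) ≈ 764.25.
Cycle time = Q*/D × 360 = 764.25 / 11,300 × 360 ≈ 24.348 days.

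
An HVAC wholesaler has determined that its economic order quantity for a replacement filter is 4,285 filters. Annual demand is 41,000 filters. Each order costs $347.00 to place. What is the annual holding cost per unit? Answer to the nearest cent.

Squaring Q* = √(2DS/H) gives Q*² = 2DS/H.
From Q* = √(2DS/H): H = 2DS / Q*² = 2 × 41,000 × 347 / 4,285² = 1.5497.

H ≈ $1.55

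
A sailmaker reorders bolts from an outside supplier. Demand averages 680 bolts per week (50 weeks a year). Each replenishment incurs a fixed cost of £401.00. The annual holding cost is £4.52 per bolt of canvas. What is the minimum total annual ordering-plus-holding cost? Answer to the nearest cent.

Annual demand D = 680 × 50 = 34,000.
EOQ = √(2DS/H) = √(2 × 34,000 × 401 / 4.52) ≈ 2456.16.
At Q*, ordering cost (D/Q*)S equals holding cost (Q*/2)H, each = √(DSH/2).
Minimum total = √(2DSH) = √(2 × 34,000 × 401 × 4.52) ≈ 11101.863.

TC* ≈ £11,101.86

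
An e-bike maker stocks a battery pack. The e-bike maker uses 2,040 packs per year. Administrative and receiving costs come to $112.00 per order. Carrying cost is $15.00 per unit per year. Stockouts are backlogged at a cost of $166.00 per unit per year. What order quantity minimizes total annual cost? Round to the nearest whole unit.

Q* ≈ 182 packs

With planned backorders, Q* = √(2DS/H) · √((H+B)/B).
√(2DS/H) = √(2 × 2,040 × 112 / 15) = 174.539.
√((H+B)/B) = √((15+166)/166) = 1.0442.
Q* ≈ 182.255.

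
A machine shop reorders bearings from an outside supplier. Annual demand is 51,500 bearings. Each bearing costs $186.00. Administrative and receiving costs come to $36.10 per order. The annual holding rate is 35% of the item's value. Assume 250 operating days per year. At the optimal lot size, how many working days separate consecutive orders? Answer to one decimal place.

T ≈ 1.2 days

Holding cost H = 0.35 × $186.00 = $65.1000 per unit per year.
The optimal lot size = √(2DS/H) = √(2 × 51,500 × 36.1 / 65.1) ≈ 238.99.
Cycle time = Q*/D × 250 = 238.99 / 51,500 × 250 ≈ 1.160 days.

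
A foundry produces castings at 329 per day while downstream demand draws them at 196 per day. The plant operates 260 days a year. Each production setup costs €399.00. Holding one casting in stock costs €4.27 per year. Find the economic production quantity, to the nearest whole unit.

Q* ≈ 4,854 castings

Annual demand D = 196 × 260 = 50,960.
Production build-up factor (1 − d/p) = 1 − 196/329 = 0.4043.
Q* = √(2DS / (H(1 − d/p))) = √(2 × 50,960 × 399 / (4.27 × 0.4043)).
= √(40,666,080 / 1.7262) ≈ 4853.716.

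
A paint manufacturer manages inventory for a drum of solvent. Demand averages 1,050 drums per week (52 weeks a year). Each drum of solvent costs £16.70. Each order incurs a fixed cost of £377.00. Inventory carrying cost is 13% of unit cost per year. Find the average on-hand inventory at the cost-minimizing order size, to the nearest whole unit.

Annual demand D = 1,050 × 52 = 54,600.
Holding cost H = 0.13 × £16.70 = £2.1710 per unit per year.
Q* = √(2DS/H) = √(2 × 54,600 × 377 / 2.171) ≈ 4354.64.
Average inventory = Q*/2 ≈ 4354.64 / 2 = 2177.319.

Average inventory ≈ 2,177 drums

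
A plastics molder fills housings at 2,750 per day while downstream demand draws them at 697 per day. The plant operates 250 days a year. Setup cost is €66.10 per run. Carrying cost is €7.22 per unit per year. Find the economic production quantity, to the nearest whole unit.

Annual demand D = 697 × 250 = 174,250.
Production build-up factor (1 − d/p) = 1 − 697/2,750 = 0.7465.
Q* = √(2DS / (H(1 − d/p))) = √(2 × 174,250 × 66.1 / (7.22 × 0.7465)).
= √(23,035,850 / 5.3901) ≈ 2067.309.

Q* ≈ 2,067 housings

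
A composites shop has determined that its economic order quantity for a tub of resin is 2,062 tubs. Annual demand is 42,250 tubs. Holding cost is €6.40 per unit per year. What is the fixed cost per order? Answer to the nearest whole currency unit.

S ≈ €322

The basic EOQ model gives Q* = √(2DS/H); rearrange for the unknown.
From Q* = √(2DS/H): S = Q*²H / (2D) = 2,062² × 6.4 / (2 × 42,250) = 322.0332.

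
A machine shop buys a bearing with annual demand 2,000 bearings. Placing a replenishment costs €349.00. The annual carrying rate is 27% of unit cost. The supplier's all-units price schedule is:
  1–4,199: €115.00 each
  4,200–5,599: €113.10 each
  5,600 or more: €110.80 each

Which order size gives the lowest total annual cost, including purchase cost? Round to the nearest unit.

Holding cost per unit per year at price C is H = 0.27·C.
Candidates are each tier's EOQ (if it falls in that tier) and each price-break quantity.
EOQ at €115.00 = 212.0 (feasible in tier 1): TC = 2,000×€115.00 + (2,000/212.0)×349 + (212.0/2)×0.27×€115.00 = €236,583.75.
EOQ at €113.10 = 213.8 < 4200, so use break Q=4200: TC = 2,000×€113.10 + (2,000/4200.0)×349 + (4200.0/2)×0.27×€113.10 = €290,493.89.
EOQ at €110.80 = 216.0 < 5600, so use break Q=5600: TC = 2,000×€110.80 + (2,000/5600.0)×349 + (5600.0/2)×0.27×€110.80 = €305,489.44.
Lowest total cost is €236,583.75 at Q = 212.0.

Q* ≈ 212 bearings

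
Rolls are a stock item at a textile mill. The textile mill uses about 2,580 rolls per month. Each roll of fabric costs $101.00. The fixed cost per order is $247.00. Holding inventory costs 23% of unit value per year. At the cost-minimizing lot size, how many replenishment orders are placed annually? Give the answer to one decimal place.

Annual demand D = 2,580 × 12 = 30,960.
Holding cost H = 0.23 × $101.00 = $23.2300 per unit per year.
The optimal lot size = √(2DS/H) = √(2 × 30,960 × 247 / 23.23) ≈ 811.41.
Orders per year = D / Q* = 30,960 / 811.41 ≈ 38.156.

N ≈ 38.2 orders per year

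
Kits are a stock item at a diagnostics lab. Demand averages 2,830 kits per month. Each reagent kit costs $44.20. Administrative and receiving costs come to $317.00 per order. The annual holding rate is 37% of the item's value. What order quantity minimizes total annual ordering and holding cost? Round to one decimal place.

Annual demand D = 2,830 × 12 = 33,960.
Holding cost H = 0.37 × $44.20 = $16.3540 per unit per year.
EOQ = √(2DS / H) = √(2 × 33,960 × 317 / 16.354).
= √(21,530,640 / 16.354) = √1,316,536.6271 ≈ 1147.404.

Q* ≈ 1,147.4 kits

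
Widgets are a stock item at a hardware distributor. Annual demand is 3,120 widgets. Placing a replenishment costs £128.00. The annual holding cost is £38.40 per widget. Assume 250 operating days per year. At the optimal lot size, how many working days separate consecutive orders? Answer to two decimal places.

T ≈ 11.56 days

EOQ = √(2DS/H) = √(2 × 3,120 × 128 / 38.4) ≈ 144.22.
Cycle time = Q*/D × 250 = 144.22 / 3,120 × 250 ≈ 11.556 days.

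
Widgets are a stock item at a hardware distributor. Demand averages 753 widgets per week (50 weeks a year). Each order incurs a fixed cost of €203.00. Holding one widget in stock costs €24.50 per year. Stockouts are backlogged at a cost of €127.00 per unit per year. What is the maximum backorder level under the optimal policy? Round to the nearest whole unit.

Annual demand D = 753 × 50 = 37,650.
With planned backorders, Q* = √(2DS/H) · √((H+B)/B).
√(2DS/H) = √(2 × 37,650 × 203 / 24.5) = 789.882.
√((H+B)/B) = √((24.5+127)/127) = 1.0922.
Q* ≈ 862.714.
S* = Q* · H/(H+B) = 862.714 × 24.5/151.5 ≈ 139.515.

S* ≈ 140 widgets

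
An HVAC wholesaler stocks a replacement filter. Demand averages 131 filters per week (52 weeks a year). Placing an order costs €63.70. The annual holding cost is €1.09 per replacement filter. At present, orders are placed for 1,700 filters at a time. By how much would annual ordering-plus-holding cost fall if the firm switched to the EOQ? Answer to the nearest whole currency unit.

Extra cost ≈ €209 per year

Annual demand D = 131 × 52 = 6,812.
EOQ = √(2DS/H) = √(2 × 6,812 × 63.7 / 1.09) ≈ 892.30.
Cost at Q* = (D/Q*)S + (Q*/2)H = √(2DSH) ≈ €972.60.
Cost at Q = 1,700: (6,812/1,700)×63.7 + (1,700/2)×1.09 = €255.25 + €926.50 = €1,181.75.
Excess = €1,181.75 − €972.60 = €209.15.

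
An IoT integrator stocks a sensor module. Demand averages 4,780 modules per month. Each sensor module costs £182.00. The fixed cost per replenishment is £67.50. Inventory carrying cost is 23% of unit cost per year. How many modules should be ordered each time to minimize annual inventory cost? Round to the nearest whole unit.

Q* ≈ 430 modules

Annual demand D = 4,780 × 12 = 57,360.
Holding cost H = 0.23 × £182.00 = £41.8600 per unit per year.
EOQ = √(2DS / H) = √(2 × 57,360 × 67.5 / 41.86).
= √(7,743,600 / 41.86) = √184,988.0554 ≈ 430.102.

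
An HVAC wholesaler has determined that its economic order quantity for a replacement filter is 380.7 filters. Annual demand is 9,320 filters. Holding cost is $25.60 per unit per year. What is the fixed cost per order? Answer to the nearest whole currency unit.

S ≈ $199

Squaring Q* = √(2DS/H) gives Q*² = 2DS/H.
From Q* = √(2DS/H): S = Q*²H / (2D) = 380.7² × 25.6 / (2 × 9,320) = 199.0489.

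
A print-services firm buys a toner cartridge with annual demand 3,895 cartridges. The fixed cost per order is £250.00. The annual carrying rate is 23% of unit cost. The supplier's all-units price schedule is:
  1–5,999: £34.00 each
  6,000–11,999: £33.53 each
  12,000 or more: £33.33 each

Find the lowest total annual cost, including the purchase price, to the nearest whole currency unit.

TC* ≈ £136,332

Holding cost per unit per year at price C is H = 0.23·C.
Candidates are each tier's EOQ (if it falls in that tier) and each price-break quantity.
EOQ at £34.00 = 499.0 (feasible in tier 1): TC = 3,895×£34.00 + (3,895/499.0)×250 + (499.0/2)×0.23×£34.00 = £136,332.49.
EOQ at £33.53 = 502.5 < 6000, so use break Q=6000: TC = 3,895×£33.53 + (3,895/6000.0)×250 + (6000.0/2)×0.23×£33.53 = £153,897.34.
EOQ at £33.33 = 504.0 < 12000, so use break Q=12000: TC = 3,895×£33.33 + (3,895/12000.0)×250 + (12000.0/2)×0.23×£33.33 = £175,896.90.
Lowest total cost among the candidates is at Q = 499.0.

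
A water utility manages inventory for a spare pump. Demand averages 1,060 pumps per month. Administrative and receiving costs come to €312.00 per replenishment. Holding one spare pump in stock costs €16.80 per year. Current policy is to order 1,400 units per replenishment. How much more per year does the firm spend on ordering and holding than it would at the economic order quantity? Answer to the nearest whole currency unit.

Extra cost ≈ €3,047 per year

Annual demand D = 1,060 × 12 = 12,720.
EOQ = √(2DS/H) = √(2 × 12,720 × 312 / 16.8) ≈ 687.36.
Cost at Q* = (D/Q*)S + (Q*/2)H = √(2DSH) ≈ €11,547.57.
Cost at Q = 1,400: (12,720/1,400)×312 + (1,400/2)×16.8 = €2,834.74 + €11,760.00 = €14,594.74.
Excess = €14,594.74 − €11,547.57 = €3,047.18.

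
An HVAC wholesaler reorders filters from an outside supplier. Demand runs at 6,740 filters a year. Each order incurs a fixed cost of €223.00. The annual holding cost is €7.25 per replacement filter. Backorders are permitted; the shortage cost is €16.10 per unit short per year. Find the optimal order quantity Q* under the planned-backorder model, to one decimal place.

Q* ≈ 775.5 filters

With planned backorders, Q* = √(2DS/H) · √((H+B)/B).
√(2DS/H) = √(2 × 6,740 × 223 / 7.25) = 643.915.
√((H+B)/B) = √((7.25+16.1)/16.1) = 1.2043.
Q* ≈ 775.459.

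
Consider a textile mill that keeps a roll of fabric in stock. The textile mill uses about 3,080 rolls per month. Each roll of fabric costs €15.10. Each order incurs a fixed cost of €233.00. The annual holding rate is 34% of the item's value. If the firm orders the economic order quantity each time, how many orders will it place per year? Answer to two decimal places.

N ≈ 20.18 orders per year

Annual demand D = 3,080 × 12 = 36,960.
Holding cost H = 0.34 × €15.10 = €5.1340 per unit per year.
The optimal lot size = √(2DS/H) = √(2 × 36,960 × 233 / 5.134) ≈ 1831.60.
Orders per year = D / Q* = 36,960 / 1831.60 ≈ 20.179.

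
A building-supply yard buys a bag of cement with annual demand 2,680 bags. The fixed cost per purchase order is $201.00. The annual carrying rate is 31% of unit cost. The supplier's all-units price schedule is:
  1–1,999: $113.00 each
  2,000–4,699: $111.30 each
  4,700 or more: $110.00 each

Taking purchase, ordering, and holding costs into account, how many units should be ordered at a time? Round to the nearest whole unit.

Q* ≈ 175 bags

Holding cost per unit per year at price C is H = 0.31·C.
Evaluate total cost at each tier's feasible EOQ or, if the EOQ is below the tier, at the tier's minimum quantity.
EOQ at $113.00 = 175.4 (feasible in tier 1): TC = 2,680×$113.00 + (2,680/175.4)×201 + (175.4/2)×0.31×$113.00 = $308,983.28.
EOQ at $111.30 = 176.7 < 2000, so use break Q=2000: TC = 2,680×$111.30 + (2,680/2000.0)×201 + (2000.0/2)×0.31×$111.30 = $333,056.34.
EOQ at $110.00 = 177.7 < 4700, so use break Q=4700: TC = 2,680×$110.00 + (2,680/4700.0)×201 + (4700.0/2)×0.31×$110.00 = $375,049.61.
Lowest total cost is $308,983.28 at Q = 175.4.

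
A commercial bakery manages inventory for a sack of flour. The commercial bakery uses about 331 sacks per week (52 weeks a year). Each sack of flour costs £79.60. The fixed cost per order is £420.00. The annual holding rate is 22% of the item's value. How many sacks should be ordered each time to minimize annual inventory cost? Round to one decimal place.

Q* ≈ 908.6 sacks

Annual demand D = 331 × 52 = 17,212.
Holding cost H = 0.22 × £79.60 = £17.5120 per unit per year.
EOQ = √(2DS / H) = √(2 × 17,212 × 420 / 17.512).
= √(14,458,080 / 17.512) = √825,609.8675 ≈ 908.631.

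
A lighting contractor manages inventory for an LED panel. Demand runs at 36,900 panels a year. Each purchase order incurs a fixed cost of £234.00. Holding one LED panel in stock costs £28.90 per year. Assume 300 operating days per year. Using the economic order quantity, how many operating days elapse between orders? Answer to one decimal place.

Q* = √(2DS/H) = √(2 × 36,900 × 234 / 28.9) ≈ 773.01.
Cycle time = Q*/D × 300 = 773.01 / 36,900 × 300 ≈ 6.285 days.

T ≈ 6.3 days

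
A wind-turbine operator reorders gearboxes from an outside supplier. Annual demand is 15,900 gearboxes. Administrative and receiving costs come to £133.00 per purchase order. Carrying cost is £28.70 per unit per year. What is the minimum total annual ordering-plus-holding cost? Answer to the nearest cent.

TC* ≈ £11,017.43

The optimal lot size = √(2DS/H) = √(2 × 15,900 × 133 / 28.7) ≈ 383.88.
At the optimum the two cost components are equal, so total cost = 2·(Q*/2)H = Q*·H.
Minimum total = √(2DSH) = √(2 × 15,900 × 133 × 28.7) ≈ 11017.431.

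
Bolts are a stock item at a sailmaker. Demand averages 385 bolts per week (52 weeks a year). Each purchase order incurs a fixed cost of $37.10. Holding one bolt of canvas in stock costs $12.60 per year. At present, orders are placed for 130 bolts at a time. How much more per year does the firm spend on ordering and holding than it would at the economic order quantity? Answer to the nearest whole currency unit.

Annual demand D = 385 × 52 = 20,020.
EOQ = √(2DS/H) = √(2 × 20,020 × 37.1 / 12.6) ≈ 343.36.
Cost at Q* = (D/Q*)S + (Q*/2)H = √(2DSH) ≈ $4,326.33.
Cost at Q = 130: (20,020/130)×37.1 + (130/2)×12.6 = $5,713.40 + $819.00 = $6,532.40.
Excess = $6,532.40 − $4,326.33 = $2,206.07.

Extra cost ≈ $2,206 per year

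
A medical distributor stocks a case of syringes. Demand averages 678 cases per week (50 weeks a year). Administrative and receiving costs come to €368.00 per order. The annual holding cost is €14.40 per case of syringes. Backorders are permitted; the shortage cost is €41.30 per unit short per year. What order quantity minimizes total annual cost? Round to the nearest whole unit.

Q* ≈ 1,529 cases

Annual demand D = 678 × 50 = 33,900.
With planned backorders, Q* = √(2DS/H) · √((H+B)/B).
√(2DS/H) = √(2 × 33,900 × 368 / 14.4) = 1316.308.
√((H+B)/B) = √((14.4+41.3)/41.3) = 1.1613.
Q* ≈ 1528.657.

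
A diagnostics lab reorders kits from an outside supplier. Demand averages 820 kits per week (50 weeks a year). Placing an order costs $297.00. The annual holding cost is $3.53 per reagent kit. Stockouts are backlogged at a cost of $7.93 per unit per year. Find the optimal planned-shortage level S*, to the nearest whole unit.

Annual demand D = 820 × 50 = 41,000.
With planned backorders, Q* = √(2DS/H) · √((H+B)/B).
√(2DS/H) = √(2 × 41,000 × 297 / 3.53) = 2626.623.
√((H+B)/B) = √((3.53+7.93)/7.93) = 1.2021.
Q* ≈ 3157.574.
S* = Q* · H/(H+B) = 3157.574 × 3.53/11.46 ≈ 972.621.

S* ≈ 973 kits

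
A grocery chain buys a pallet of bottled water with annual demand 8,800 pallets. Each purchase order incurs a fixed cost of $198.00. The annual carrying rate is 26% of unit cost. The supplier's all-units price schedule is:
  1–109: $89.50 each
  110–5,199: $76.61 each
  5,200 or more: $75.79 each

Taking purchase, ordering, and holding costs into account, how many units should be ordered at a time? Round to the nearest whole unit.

Q* ≈ 418 pallets

Holding cost per unit per year at price C is H = 0.26·C.
Evaluate total cost at each tier's feasible EOQ or, if the EOQ is below the tier, at the tier's minimum quantity.
Tier 1 ($89.50): EOQ = 387.0 exceeds tier's upper bound 109, so this tier is dominated.
EOQ at $76.61 = 418.3 (feasible in tier 2): TC = 8,800×$76.61 + (8,800/418.3)×198 + (418.3/2)×0.26×$76.61 = $682,499.41.
EOQ at $75.79 = 420.5 < 5200, so use break Q=5200: TC = 8,800×$75.79 + (8,800/5200.0)×198 + (5200.0/2)×0.26×$75.79 = $718,521.12.
Lowest total cost is $682,499.41 at Q = 418.3.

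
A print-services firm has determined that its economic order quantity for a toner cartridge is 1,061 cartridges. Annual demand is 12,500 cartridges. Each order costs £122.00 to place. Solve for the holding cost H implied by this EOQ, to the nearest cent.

H ≈ £2.71

The basic EOQ model gives Q* = √(2DS/H); rearrange for the unknown.
From Q* = √(2DS/H): H = 2DS / Q*² = 2 × 12,500 × 122 / 1,061² = 2.7094.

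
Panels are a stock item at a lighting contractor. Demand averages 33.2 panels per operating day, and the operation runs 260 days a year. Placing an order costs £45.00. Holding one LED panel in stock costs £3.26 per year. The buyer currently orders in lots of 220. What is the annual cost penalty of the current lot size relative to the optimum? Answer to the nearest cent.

Extra cost ≈ £532.81 per year

Annual demand D = 33.2 × 260 = 8,632.
EOQ = √(2DS/H) = √(2 × 8,632 × 45 / 3.26) ≈ 488.17.
Cost at Q* = (D/Q*)S + (Q*/2)H = √(2DSH) ≈ £1,591.42.
Cost at Q = 220: (8,632/220)×45 + (220/2)×3.26 = £1,765.64 + £358.60 = £2,124.24.
Excess = £2,124.24 − £1,591.42 = £532.81.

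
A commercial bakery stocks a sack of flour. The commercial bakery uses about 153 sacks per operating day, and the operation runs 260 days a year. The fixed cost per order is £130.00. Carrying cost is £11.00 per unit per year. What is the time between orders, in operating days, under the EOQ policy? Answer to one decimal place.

Annual demand D = 153 × 260 = 39,780.
The optimal lot size = √(2DS/H) = √(2 × 39,780 × 130 / 11) ≈ 969.67.
Cycle time = Q*/D × 260 = 969.67 / 39,780 × 260 ≈ 6.338 days.

T ≈ 6.3 days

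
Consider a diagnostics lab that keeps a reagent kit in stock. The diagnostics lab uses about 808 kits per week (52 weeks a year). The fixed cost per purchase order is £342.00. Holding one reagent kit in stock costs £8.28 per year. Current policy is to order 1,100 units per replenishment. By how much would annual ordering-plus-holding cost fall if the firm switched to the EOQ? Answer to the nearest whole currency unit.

Extra cost ≈ £2,191 per year

Annual demand D = 808 × 52 = 42,016.
EOQ = √(2DS/H) = √(2 × 42,016 × 342 / 8.28) ≈ 1863.03.
Cost at Q* = (D/Q*)S + (Q*/2)H = √(2DSH) ≈ £15,425.90.
Cost at Q = 1,100: (42,016/1,100)×342 + (1,100/2)×8.28 = £13,063.16 + £4,554.00 = £17,617.16.
Excess = £17,617.16 − £15,425.90 = £2,191.25.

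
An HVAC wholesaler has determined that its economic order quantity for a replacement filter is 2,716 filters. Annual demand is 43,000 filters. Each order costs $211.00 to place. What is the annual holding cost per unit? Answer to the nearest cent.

Squaring Q* = √(2DS/H) gives Q*² = 2DS/H.
From Q* = √(2DS/H): H = 2DS / Q*² = 2 × 43,000 × 211 / 2,716² = 2.4599.

H ≈ $2.46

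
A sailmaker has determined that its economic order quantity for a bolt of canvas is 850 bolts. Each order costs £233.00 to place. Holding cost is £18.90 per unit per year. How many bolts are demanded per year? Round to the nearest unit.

D ≈ 29,303 bolts per year

Invert the EOQ relation Q*² = 2DS/H.
From Q* = √(2DS/H): D = Q*²H / (2S) = 850² × 18.9 / (2 × 233) = 29303.112.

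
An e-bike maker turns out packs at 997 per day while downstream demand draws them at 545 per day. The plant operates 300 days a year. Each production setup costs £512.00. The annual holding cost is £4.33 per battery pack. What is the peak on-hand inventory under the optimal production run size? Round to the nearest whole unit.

Annual demand D = 545 × 300 = 163,500.
Production build-up factor (1 − d/p) = 1 − 545/997 = 0.4534.
Q* = √(2DS / (H(1 − d/p))) = √(2 × 163,500 × 512 / (4.33 × 0.4534)).
= √(167,424,000 / 1.963) ≈ 9235.135.
Maximum inventory = Q*(1 − d/p) = 9235.135 × 0.4534 ≈ 4186.842.

I_max ≈ 4,187 packs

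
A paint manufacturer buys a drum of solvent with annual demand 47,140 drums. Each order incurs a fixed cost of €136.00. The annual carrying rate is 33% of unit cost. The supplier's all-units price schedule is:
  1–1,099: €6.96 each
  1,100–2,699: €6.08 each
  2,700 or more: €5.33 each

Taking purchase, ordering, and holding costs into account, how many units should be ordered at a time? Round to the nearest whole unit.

Q* ≈ 2,700 drums

Holding cost per unit per year at price C is H = 0.33·C.
For each price level, check whether its EOQ is feasible; otherwise the best quantity at that price is the breakpoint.
Tier 1 (€6.96): EOQ = 2362.7 exceeds tier's upper bound 1099, so this tier is dominated.
EOQ at €6.08 = 2528.0 (feasible in tier 2): TC = 47,140×€6.08 + (47,140/2528.0)×136 + (2528.0/2)×0.33×€6.08 = €291,683.30.
EOQ at €5.33 = 2700.0 < 2700, so use break Q=2700: TC = 47,140×€5.33 + (47,140/2700.0)×136 + (2700.0/2)×0.33×€5.33 = €256,005.17.
Lowest total cost is €256,005.17 at Q = 2700.0.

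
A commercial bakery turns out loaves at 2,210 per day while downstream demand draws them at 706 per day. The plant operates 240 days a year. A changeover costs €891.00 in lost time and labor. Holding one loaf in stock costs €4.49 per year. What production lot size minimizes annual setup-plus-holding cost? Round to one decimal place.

Q* ≈ 9,940.6 loaves

Annual demand D = 706 × 240 = 169,440.
Production build-up factor (1 − d/p) = 1 − 706/2,210 = 0.6805.
Q* = √(2DS / (H(1 − d/p))) = √(2 × 169,440 × 891 / (4.49 × 0.6805)).
= √(301,942,080 / 3.0556) ≈ 9940.560.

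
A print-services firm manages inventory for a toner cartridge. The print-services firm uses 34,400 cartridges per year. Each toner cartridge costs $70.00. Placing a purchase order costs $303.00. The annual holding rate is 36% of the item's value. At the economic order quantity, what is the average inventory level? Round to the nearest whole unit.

Average inventory ≈ 455 cartridges

Holding cost H = 0.36 × $70.00 = $25.2000 per unit per year.
The optimal lot size = √(2DS/H) = √(2 × 34,400 × 303 / 25.2) ≈ 909.53.
Average inventory = Q*/2 ≈ 909.53 / 2 = 454.763.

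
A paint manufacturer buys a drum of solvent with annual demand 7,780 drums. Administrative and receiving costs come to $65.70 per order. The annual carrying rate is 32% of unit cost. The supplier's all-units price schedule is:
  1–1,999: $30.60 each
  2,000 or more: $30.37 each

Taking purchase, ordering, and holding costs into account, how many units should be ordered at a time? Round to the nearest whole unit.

Holding cost per unit per year at price C is H = 0.32·C.
Candidates are each tier's EOQ (if it falls in that tier) and each price-break quantity.
EOQ at $30.60 = 323.1 (feasible in tier 1): TC = 7,780×$30.60 + (7,780/323.1)×65.7 + (323.1/2)×0.32×$30.60 = $241,231.90.
EOQ at $30.37 = 324.3 < 2000, so use break Q=2000: TC = 7,780×$30.37 + (7,780/2000.0)×65.7 + (2000.0/2)×0.32×$30.37 = $246,252.57.
Lowest total cost is $241,231.90 at Q = 323.1.

Q* ≈ 323 drums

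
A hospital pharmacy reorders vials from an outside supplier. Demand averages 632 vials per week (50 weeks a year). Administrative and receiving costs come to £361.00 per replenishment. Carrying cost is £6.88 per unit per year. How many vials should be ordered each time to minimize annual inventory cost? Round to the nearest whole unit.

Annual demand D = 632 × 50 = 31,600.
EOQ = √(2DS / H) = √(2 × 31,600 × 361 / 6.88).
= √(22,815,200 / 6.88) = √3,316,162.7907 ≈ 1821.033.

Q* ≈ 1,821 vials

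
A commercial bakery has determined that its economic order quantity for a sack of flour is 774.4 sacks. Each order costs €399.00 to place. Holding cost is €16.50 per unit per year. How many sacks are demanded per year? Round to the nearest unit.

Squaring Q* = √(2DS/H) gives Q*² = 2DS/H.
From Q* = √(2DS/H): D = Q*²H / (2S) = 774.4² × 16.5 / (2 × 399) = 12399.716.

D ≈ 12,400 sacks per year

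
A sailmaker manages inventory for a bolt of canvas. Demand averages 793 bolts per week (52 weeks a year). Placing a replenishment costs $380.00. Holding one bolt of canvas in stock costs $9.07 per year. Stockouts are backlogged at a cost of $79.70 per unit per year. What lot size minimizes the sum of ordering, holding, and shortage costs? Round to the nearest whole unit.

Annual demand D = 793 × 52 = 41,236.
With planned backorders, Q* = √(2DS/H) · √((H+B)/B).
√(2DS/H) = √(2 × 41,236 × 380 / 9.07) = 1858.837.
√((H+B)/B) = √((9.07+79.7)/79.7) = 1.0554.
Q* ≈ 1961.758.

Q* ≈ 1,962 bolts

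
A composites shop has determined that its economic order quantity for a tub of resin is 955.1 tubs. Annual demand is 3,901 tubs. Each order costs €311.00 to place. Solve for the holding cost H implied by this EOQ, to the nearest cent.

Invert the EOQ relation Q*² = 2DS/H.
From Q* = √(2DS/H): H = 2DS / Q*² = 2 × 3,901 × 311 / 955.1² = 2.6599.

H ≈ €2.66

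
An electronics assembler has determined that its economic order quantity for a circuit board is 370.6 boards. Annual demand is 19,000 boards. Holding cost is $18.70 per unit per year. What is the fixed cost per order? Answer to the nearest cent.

S ≈ $67.59

The basic EOQ model gives Q* = √(2DS/H); rearrange for the unknown.
From Q* = √(2DS/H): S = Q*²H / (2D) = 370.6² × 18.7 / (2 × 19,000) = 67.5879.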